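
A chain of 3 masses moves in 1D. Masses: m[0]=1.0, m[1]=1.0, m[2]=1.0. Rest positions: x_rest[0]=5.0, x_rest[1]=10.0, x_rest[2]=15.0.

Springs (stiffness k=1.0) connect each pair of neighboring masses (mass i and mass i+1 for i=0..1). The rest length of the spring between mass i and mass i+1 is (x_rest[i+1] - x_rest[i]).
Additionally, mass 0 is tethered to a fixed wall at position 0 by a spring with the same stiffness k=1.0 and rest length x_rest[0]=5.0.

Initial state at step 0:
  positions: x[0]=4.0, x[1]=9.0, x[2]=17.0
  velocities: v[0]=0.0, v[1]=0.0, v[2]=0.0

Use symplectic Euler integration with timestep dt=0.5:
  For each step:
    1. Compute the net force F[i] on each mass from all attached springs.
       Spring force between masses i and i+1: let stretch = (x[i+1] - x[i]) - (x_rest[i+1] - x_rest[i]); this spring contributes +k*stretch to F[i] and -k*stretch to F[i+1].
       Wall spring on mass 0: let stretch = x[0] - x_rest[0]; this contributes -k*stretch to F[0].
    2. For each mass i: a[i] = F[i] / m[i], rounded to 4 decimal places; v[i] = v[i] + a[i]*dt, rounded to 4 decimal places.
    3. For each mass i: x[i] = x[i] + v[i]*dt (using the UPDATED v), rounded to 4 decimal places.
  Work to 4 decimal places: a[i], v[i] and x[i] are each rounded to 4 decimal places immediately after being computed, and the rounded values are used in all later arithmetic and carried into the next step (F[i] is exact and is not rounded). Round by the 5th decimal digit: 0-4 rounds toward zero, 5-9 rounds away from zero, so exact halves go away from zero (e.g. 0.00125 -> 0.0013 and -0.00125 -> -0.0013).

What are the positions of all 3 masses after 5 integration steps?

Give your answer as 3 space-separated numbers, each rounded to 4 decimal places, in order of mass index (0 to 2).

Answer: 6.9220 10.5665 13.9463

Derivation:
Step 0: x=[4.0000 9.0000 17.0000] v=[0.0000 0.0000 0.0000]
Step 1: x=[4.2500 9.7500 16.2500] v=[0.5000 1.5000 -1.5000]
Step 2: x=[4.8125 10.7500 15.1250] v=[1.1250 2.0000 -2.2500]
Step 3: x=[5.6563 11.3594 14.1563] v=[1.6875 1.2188 -1.9375]
Step 4: x=[6.5118 11.2423 13.7383] v=[1.7109 -0.2343 -0.8360]
Step 5: x=[6.9220 10.5665 13.9463] v=[0.8203 -1.3516 0.4160]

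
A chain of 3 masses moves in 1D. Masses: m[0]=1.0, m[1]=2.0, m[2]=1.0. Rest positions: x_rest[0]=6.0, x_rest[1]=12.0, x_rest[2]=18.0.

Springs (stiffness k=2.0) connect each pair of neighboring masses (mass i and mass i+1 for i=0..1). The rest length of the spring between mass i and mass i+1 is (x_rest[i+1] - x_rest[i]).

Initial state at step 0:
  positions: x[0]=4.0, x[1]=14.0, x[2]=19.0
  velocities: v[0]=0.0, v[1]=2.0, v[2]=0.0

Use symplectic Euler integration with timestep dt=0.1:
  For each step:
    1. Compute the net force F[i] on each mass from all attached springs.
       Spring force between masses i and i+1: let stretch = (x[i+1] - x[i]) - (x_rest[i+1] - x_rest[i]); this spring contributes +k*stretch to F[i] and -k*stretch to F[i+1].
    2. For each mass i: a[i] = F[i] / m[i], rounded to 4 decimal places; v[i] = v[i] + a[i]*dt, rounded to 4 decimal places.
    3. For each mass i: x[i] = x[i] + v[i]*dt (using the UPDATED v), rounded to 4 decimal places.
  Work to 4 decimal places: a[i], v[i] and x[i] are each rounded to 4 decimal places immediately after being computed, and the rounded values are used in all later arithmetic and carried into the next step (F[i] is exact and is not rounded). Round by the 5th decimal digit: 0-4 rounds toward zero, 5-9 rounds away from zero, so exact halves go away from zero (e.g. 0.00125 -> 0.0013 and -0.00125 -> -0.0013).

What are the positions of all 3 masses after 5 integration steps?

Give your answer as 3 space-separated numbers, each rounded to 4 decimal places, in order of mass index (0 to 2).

Step 0: x=[4.0000 14.0000 19.0000] v=[0.0000 2.0000 0.0000]
Step 1: x=[4.0800 14.1500 19.0200] v=[0.8000 1.5000 0.2000]
Step 2: x=[4.2414 14.2480 19.0626] v=[1.6140 0.9800 0.4260]
Step 3: x=[4.4829 14.2941 19.1289] v=[2.4153 0.4608 0.6631]
Step 4: x=[4.8007 14.2904 19.2185] v=[3.1775 -0.0368 0.8961]
Step 5: x=[5.1882 14.2411 19.3296] v=[3.8754 -0.4930 1.1105]

Answer: 5.1882 14.2411 19.3296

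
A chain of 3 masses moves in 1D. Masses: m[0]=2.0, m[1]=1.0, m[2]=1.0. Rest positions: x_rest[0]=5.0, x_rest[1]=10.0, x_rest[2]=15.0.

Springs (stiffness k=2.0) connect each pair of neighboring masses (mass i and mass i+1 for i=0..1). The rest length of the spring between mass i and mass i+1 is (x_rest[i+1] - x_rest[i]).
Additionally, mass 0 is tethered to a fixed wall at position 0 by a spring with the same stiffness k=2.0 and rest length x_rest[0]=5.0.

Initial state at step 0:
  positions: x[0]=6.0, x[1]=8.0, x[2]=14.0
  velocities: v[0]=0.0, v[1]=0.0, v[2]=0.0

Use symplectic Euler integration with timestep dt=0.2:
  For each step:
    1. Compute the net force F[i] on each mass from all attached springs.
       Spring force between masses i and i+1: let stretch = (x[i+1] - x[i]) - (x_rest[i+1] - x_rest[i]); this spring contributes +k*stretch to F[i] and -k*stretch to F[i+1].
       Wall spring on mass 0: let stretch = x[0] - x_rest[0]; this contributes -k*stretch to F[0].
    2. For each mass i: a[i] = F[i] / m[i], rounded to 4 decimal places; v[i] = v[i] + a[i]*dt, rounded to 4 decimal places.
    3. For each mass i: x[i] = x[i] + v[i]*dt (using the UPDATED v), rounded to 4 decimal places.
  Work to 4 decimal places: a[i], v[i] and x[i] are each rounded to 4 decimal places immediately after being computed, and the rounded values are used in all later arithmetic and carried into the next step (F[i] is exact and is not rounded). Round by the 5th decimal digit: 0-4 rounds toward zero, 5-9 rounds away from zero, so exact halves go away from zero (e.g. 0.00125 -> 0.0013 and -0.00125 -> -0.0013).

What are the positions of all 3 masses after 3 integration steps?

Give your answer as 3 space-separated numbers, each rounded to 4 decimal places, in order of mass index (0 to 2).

Answer: 5.1631 9.5839 13.6718

Derivation:
Step 0: x=[6.0000 8.0000 14.0000] v=[0.0000 0.0000 0.0000]
Step 1: x=[5.8400 8.3200 13.9200] v=[-0.8000 1.6000 -0.4000]
Step 2: x=[5.5456 8.8896 13.7920] v=[-1.4720 2.8480 -0.6400]
Step 3: x=[5.1631 9.5839 13.6718] v=[-1.9123 3.4714 -0.6010]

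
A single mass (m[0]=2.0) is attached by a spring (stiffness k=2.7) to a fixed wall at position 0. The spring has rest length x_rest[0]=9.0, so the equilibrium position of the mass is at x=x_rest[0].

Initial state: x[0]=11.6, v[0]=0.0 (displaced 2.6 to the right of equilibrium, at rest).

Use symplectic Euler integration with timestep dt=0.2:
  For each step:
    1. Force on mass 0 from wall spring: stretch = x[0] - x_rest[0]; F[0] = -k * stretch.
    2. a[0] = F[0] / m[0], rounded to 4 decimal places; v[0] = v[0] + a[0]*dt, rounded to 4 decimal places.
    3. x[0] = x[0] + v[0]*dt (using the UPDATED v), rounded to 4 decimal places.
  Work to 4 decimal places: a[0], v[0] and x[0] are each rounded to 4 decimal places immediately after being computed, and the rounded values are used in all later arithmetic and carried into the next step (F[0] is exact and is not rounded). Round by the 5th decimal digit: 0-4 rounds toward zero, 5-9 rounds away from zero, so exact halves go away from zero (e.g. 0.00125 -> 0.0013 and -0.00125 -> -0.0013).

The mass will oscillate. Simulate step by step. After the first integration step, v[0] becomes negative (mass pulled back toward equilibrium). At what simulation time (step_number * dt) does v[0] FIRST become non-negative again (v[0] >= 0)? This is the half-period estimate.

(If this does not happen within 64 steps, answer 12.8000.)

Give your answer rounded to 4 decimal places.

Step 0: x=[11.6000] v=[0.0000]
Step 1: x=[11.4596] v=[-0.7020]
Step 2: x=[11.1864] v=[-1.3661]
Step 3: x=[10.7951] v=[-1.9564]
Step 4: x=[10.3069] v=[-2.4411]
Step 5: x=[9.7481] v=[-2.7940]
Step 6: x=[9.1489] v=[-2.9960]
Step 7: x=[8.5417] v=[-3.0362]
Step 8: x=[7.9592] v=[-2.9125]
Step 9: x=[7.4329] v=[-2.6315]
Step 10: x=[6.9912] v=[-2.2084]
Step 11: x=[6.6580] v=[-1.6660]
Step 12: x=[6.4513] v=[-1.0337]
Step 13: x=[6.3822] v=[-0.3456]
Step 14: x=[6.4544] v=[0.3612]
First v>=0 after going negative at step 14, time=2.8000

Answer: 2.8000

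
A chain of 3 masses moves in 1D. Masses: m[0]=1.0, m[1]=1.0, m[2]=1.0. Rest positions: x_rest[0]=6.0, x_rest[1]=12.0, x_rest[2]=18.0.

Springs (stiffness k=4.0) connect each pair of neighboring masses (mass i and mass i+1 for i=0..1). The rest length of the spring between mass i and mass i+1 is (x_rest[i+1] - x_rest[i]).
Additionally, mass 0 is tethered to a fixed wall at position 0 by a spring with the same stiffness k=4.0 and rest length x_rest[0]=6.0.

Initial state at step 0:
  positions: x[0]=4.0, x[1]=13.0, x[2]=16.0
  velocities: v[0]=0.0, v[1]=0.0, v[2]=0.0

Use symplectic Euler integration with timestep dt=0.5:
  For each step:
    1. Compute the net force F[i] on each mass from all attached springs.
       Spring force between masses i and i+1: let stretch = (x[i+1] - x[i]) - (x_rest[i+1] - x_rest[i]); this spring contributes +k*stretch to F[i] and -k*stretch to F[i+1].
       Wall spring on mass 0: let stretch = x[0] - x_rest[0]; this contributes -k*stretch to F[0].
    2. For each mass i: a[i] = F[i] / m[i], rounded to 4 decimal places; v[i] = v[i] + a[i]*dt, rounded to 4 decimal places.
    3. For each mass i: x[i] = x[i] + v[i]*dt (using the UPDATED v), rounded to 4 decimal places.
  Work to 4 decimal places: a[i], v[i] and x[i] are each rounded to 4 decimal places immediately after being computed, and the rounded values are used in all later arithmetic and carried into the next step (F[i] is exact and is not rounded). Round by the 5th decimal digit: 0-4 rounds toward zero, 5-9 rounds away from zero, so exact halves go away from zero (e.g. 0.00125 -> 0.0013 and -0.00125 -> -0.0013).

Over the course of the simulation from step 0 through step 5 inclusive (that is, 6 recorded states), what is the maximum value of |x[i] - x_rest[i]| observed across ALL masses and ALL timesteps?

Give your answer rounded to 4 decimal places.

Answer: 5.0000

Derivation:
Step 0: x=[4.0000 13.0000 16.0000] v=[0.0000 0.0000 0.0000]
Step 1: x=[9.0000 7.0000 19.0000] v=[10.0000 -12.0000 6.0000]
Step 2: x=[3.0000 15.0000 16.0000] v=[-12.0000 16.0000 -6.0000]
Step 3: x=[6.0000 12.0000 18.0000] v=[6.0000 -6.0000 4.0000]
Step 4: x=[9.0000 9.0000 20.0000] v=[6.0000 -6.0000 4.0000]
Step 5: x=[3.0000 17.0000 17.0000] v=[-12.0000 16.0000 -6.0000]
Max displacement = 5.0000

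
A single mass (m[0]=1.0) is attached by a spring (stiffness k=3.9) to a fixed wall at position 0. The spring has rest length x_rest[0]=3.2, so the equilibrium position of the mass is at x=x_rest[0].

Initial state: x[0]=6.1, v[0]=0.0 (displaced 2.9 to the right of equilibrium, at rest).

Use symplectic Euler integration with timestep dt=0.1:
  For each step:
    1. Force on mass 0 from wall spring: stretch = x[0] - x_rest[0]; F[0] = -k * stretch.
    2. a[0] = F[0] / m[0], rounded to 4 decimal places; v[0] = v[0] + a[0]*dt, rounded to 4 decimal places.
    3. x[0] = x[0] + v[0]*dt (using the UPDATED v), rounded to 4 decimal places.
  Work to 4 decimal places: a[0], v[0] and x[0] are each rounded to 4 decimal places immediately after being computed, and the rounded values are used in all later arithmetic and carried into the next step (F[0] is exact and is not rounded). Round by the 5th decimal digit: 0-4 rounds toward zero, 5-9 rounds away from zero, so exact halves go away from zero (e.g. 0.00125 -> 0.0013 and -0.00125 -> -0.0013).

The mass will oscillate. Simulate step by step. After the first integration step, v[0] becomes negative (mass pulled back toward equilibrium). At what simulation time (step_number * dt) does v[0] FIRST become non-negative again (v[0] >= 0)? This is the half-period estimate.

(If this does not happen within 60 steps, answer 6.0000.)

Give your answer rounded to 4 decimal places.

Answer: 1.6000

Derivation:
Step 0: x=[6.1000] v=[0.0000]
Step 1: x=[5.9869] v=[-1.1310]
Step 2: x=[5.7651] v=[-2.2179]
Step 3: x=[5.4433] v=[-3.2183]
Step 4: x=[5.0340] v=[-4.0932]
Step 5: x=[4.5532] v=[-4.8085]
Step 6: x=[4.0196] v=[-5.3363]
Step 7: x=[3.4540] v=[-5.6559]
Step 8: x=[2.8785] v=[-5.7550]
Step 9: x=[2.3155] v=[-5.6296]
Step 10: x=[1.7870] v=[-5.2846]
Step 11: x=[1.3137] v=[-4.7335]
Step 12: x=[0.9139] v=[-3.9978]
Step 13: x=[0.6033] v=[-3.1062]
Step 14: x=[0.3940] v=[-2.0935]
Step 15: x=[0.2941] v=[-0.9992]
Step 16: x=[0.3075] v=[0.1341]
First v>=0 after going negative at step 16, time=1.6000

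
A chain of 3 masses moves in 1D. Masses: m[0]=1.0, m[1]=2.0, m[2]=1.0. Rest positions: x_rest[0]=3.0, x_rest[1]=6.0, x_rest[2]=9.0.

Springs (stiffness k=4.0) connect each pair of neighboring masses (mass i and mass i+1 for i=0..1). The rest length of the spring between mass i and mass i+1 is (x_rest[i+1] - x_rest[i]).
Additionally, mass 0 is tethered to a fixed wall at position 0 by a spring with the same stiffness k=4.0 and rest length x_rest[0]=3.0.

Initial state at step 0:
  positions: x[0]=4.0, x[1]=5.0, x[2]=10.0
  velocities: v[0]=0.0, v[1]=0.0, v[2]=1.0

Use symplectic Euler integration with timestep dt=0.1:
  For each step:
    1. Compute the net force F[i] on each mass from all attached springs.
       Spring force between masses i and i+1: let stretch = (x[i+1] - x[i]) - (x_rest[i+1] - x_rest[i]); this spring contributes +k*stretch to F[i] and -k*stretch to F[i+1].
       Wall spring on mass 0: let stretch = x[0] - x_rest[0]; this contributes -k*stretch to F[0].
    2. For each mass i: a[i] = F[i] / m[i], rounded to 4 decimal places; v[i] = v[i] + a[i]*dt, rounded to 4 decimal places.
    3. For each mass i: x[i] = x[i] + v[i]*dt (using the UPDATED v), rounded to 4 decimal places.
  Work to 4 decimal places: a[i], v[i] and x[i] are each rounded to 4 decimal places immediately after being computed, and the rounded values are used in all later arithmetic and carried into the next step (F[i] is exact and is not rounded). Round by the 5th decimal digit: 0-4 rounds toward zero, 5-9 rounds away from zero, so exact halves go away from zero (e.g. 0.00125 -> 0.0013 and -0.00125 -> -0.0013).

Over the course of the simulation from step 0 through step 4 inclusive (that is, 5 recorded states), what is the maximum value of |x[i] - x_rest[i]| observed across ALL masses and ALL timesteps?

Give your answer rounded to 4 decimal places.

Step 0: x=[4.0000 5.0000 10.0000] v=[0.0000 0.0000 1.0000]
Step 1: x=[3.8800 5.0800 10.0200] v=[-1.2000 0.8000 0.2000]
Step 2: x=[3.6528 5.2348 9.9624] v=[-2.2720 1.5480 -0.5760]
Step 3: x=[3.3428 5.4525 9.8357] v=[-3.1003 2.1771 -1.2670]
Step 4: x=[2.9835 5.7157 9.6537] v=[-3.5935 2.6318 -1.8203]
Max displacement = 1.0200

Answer: 1.0200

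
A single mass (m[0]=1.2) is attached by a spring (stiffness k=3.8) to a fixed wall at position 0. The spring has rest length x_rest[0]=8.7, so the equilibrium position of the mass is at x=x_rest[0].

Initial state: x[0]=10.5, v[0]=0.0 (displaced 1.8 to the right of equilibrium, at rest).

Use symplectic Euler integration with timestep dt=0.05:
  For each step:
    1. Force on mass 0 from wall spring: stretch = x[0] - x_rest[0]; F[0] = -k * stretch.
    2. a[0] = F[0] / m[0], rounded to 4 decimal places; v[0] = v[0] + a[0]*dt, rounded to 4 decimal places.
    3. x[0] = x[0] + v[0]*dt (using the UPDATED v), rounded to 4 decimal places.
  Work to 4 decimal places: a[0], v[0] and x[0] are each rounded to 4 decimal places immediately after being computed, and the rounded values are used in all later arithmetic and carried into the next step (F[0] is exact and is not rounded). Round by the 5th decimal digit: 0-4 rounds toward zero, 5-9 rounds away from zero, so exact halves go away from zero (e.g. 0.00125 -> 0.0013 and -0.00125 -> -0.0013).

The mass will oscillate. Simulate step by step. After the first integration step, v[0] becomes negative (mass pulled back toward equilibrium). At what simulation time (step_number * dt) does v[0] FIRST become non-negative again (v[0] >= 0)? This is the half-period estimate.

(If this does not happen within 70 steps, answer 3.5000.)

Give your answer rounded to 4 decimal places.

Answer: 1.8000

Derivation:
Step 0: x=[10.5000] v=[0.0000]
Step 1: x=[10.4858] v=[-0.2850]
Step 2: x=[10.4574] v=[-0.5678]
Step 3: x=[10.4151] v=[-0.8461]
Step 4: x=[10.3592] v=[-1.1177]
Step 5: x=[10.2902] v=[-1.3804]
Step 6: x=[10.2086] v=[-1.6322]
Step 7: x=[10.1150] v=[-1.8711]
Step 8: x=[10.0102] v=[-2.0951]
Step 9: x=[9.8951] v=[-2.3026]
Step 10: x=[9.7705] v=[-2.4918]
Step 11: x=[9.6374] v=[-2.6613]
Step 12: x=[9.4969] v=[-2.8097]
Step 13: x=[9.3501] v=[-2.9359]
Step 14: x=[9.1982] v=[-3.0388]
Step 15: x=[9.0423] v=[-3.1177]
Step 16: x=[8.8837] v=[-3.1719]
Step 17: x=[8.7237] v=[-3.2010]
Step 18: x=[8.5635] v=[-3.2048]
Step 19: x=[8.4043] v=[-3.1832]
Step 20: x=[8.2475] v=[-3.1364]
Step 21: x=[8.0943] v=[-3.0648]
Step 22: x=[7.9459] v=[-2.9689]
Step 23: x=[7.8034] v=[-2.8495]
Step 24: x=[7.6680] v=[-2.7075]
Step 25: x=[7.5408] v=[-2.5441]
Step 26: x=[7.4228] v=[-2.3606]
Step 27: x=[7.3149] v=[-2.1584]
Step 28: x=[7.2179] v=[-1.9391]
Step 29: x=[7.1327] v=[-1.7044]
Step 30: x=[7.0599] v=[-1.4562]
Step 31: x=[7.0001] v=[-1.1965]
Step 32: x=[6.9537] v=[-0.9274]
Step 33: x=[6.9212] v=[-0.6509]
Step 34: x=[6.9027] v=[-0.3693]
Step 35: x=[6.8985] v=[-0.0847]
Step 36: x=[6.9085] v=[0.2005]
First v>=0 after going negative at step 36, time=1.8000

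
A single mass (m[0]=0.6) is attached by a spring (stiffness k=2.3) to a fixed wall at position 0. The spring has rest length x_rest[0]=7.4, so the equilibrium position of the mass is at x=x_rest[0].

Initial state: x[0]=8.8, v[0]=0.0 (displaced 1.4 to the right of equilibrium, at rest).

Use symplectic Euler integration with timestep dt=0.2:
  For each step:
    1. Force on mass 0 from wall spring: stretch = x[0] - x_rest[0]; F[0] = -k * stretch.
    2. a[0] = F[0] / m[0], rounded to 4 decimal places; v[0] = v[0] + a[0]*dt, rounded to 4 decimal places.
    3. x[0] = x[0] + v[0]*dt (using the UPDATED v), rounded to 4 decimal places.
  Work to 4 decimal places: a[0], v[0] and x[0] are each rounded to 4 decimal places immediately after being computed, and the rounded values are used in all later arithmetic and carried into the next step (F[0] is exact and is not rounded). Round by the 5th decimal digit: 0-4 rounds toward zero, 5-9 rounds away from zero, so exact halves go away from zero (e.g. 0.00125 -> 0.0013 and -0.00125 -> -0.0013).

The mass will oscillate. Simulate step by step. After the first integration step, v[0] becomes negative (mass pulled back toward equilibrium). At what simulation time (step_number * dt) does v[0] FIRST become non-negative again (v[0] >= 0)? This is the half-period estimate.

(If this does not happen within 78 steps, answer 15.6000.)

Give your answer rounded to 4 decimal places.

Answer: 1.6000

Derivation:
Step 0: x=[8.8000] v=[0.0000]
Step 1: x=[8.5853] v=[-1.0733]
Step 2: x=[8.1889] v=[-1.9820]
Step 3: x=[7.6715] v=[-2.5868]
Step 4: x=[7.1125] v=[-2.7950]
Step 5: x=[6.5976] v=[-2.5746]
Step 6: x=[6.2057] v=[-1.9594]
Step 7: x=[5.9969] v=[-1.0438]
Step 8: x=[6.0033] v=[0.0319]
First v>=0 after going negative at step 8, time=1.6000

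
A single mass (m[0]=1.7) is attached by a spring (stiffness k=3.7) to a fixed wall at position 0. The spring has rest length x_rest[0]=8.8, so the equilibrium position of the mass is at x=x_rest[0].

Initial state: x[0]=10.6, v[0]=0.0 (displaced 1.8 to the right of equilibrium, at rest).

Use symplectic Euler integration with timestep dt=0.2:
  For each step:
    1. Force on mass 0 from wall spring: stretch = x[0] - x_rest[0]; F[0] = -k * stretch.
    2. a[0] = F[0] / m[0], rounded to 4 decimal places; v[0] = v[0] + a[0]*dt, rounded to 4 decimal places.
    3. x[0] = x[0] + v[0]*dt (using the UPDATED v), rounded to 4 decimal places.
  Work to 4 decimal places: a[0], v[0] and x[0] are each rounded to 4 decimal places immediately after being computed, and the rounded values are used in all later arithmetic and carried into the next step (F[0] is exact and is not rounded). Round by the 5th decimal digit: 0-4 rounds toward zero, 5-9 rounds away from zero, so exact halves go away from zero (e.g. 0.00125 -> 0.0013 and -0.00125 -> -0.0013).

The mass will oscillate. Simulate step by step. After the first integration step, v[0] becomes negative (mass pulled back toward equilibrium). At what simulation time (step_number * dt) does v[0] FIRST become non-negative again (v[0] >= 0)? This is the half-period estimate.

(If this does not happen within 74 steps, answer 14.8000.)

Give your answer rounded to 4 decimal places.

Step 0: x=[10.6000] v=[0.0000]
Step 1: x=[10.4433] v=[-0.7835]
Step 2: x=[10.1435] v=[-1.4988]
Step 3: x=[9.7268] v=[-2.0836]
Step 4: x=[9.2294] v=[-2.4870]
Step 5: x=[8.6946] v=[-2.6739]
Step 6: x=[8.1690] v=[-2.6280]
Step 7: x=[7.6983] v=[-2.3533]
Step 8: x=[7.3236] v=[-1.8737]
Step 9: x=[7.0774] v=[-1.2310]
Step 10: x=[6.9812] v=[-0.4812]
Step 11: x=[7.0433] v=[0.3105]
First v>=0 after going negative at step 11, time=2.2000

Answer: 2.2000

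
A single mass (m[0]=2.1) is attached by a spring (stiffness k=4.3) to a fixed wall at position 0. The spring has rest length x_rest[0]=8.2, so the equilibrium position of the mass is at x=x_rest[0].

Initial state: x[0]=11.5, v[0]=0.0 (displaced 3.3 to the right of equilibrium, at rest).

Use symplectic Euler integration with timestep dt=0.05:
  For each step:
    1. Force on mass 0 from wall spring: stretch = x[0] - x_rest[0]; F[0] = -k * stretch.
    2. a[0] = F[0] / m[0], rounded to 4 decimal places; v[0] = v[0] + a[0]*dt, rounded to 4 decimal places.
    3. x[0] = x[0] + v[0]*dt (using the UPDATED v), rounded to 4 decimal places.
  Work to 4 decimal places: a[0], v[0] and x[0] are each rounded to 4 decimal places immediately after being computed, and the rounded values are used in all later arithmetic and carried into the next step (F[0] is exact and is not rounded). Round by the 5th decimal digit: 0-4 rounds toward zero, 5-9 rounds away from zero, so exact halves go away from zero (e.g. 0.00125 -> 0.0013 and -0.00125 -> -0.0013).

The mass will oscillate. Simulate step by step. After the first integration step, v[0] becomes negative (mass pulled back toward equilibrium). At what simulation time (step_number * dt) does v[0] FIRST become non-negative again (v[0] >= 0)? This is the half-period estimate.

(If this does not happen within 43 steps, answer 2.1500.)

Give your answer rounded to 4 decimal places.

Answer: 2.1500

Derivation:
Step 0: x=[11.5000] v=[0.0000]
Step 1: x=[11.4831] v=[-0.3379]
Step 2: x=[11.4494] v=[-0.6740]
Step 3: x=[11.3991] v=[-1.0067]
Step 4: x=[11.3324] v=[-1.3342]
Step 5: x=[11.2497] v=[-1.6549]
Step 6: x=[11.1513] v=[-1.9671]
Step 7: x=[11.0378] v=[-2.2693]
Step 8: x=[10.9098] v=[-2.5598]
Step 9: x=[10.7679] v=[-2.8372]
Step 10: x=[10.6129] v=[-3.1001]
Step 11: x=[10.4455] v=[-3.3471]
Step 12: x=[10.2667] v=[-3.5770]
Step 13: x=[10.0773] v=[-3.7886]
Step 14: x=[9.8783] v=[-3.9808]
Step 15: x=[9.6707] v=[-4.1526]
Step 16: x=[9.4555] v=[-4.3032]
Step 17: x=[9.2339] v=[-4.4317]
Step 18: x=[9.0070] v=[-4.5376]
Step 19: x=[8.7760] v=[-4.6202]
Step 20: x=[8.5420] v=[-4.6792]
Step 21: x=[8.3063] v=[-4.7142]
Step 22: x=[8.0700] v=[-4.7251]
Step 23: x=[7.8344] v=[-4.7118]
Step 24: x=[7.6007] v=[-4.6744]
Step 25: x=[7.3701] v=[-4.6130]
Step 26: x=[7.1437] v=[-4.5280]
Step 27: x=[6.9227] v=[-4.4199]
Step 28: x=[6.7082] v=[-4.2891]
Step 29: x=[6.5014] v=[-4.1364]
Step 30: x=[6.3033] v=[-3.9625]
Step 31: x=[6.1149] v=[-3.7683]
Step 32: x=[5.9372] v=[-3.5548]
Step 33: x=[5.7710] v=[-3.3231]
Step 34: x=[5.6173] v=[-3.0744]
Step 35: x=[5.4768] v=[-2.8100]
Step 36: x=[5.3502] v=[-2.5312]
Step 37: x=[5.2382] v=[-2.2394]
Step 38: x=[5.1414] v=[-1.9362]
Step 39: x=[5.0602] v=[-1.6231]
Step 40: x=[4.9951] v=[-1.3016]
Step 41: x=[4.9464] v=[-0.9735]
Step 42: x=[4.9144] v=[-0.6404]
Step 43: x=[4.8992] v=[-0.3040]
v[0] did not become non-negative within 43 steps; using fallback time=2.1500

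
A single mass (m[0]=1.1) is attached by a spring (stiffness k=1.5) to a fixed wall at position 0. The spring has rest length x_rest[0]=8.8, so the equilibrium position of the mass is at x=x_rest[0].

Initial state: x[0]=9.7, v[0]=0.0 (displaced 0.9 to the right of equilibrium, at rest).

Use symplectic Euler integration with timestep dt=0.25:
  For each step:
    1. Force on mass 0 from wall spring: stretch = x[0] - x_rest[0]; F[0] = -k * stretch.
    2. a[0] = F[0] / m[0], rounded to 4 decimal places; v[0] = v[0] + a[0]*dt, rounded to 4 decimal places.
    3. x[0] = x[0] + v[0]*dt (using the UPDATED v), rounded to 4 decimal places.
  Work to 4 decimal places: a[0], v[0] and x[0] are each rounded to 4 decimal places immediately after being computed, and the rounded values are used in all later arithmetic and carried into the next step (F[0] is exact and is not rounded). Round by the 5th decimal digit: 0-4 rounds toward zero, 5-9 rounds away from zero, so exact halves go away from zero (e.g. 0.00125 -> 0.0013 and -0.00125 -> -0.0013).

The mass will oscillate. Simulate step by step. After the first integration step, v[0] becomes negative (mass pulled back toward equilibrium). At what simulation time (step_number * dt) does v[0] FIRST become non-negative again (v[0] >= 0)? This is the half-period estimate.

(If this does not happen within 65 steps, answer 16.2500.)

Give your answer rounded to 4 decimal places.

Step 0: x=[9.7000] v=[0.0000]
Step 1: x=[9.6233] v=[-0.3068]
Step 2: x=[9.4764] v=[-0.5875]
Step 3: x=[9.2719] v=[-0.8181]
Step 4: x=[9.0272] v=[-0.9790]
Step 5: x=[8.7631] v=[-1.0565]
Step 6: x=[8.5021] v=[-1.0439]
Step 7: x=[8.2665] v=[-0.9424]
Step 8: x=[8.0764] v=[-0.7605]
Step 9: x=[7.9480] v=[-0.5138]
Step 10: x=[7.8922] v=[-0.2234]
Step 11: x=[7.9137] v=[0.0861]
First v>=0 after going negative at step 11, time=2.7500

Answer: 2.7500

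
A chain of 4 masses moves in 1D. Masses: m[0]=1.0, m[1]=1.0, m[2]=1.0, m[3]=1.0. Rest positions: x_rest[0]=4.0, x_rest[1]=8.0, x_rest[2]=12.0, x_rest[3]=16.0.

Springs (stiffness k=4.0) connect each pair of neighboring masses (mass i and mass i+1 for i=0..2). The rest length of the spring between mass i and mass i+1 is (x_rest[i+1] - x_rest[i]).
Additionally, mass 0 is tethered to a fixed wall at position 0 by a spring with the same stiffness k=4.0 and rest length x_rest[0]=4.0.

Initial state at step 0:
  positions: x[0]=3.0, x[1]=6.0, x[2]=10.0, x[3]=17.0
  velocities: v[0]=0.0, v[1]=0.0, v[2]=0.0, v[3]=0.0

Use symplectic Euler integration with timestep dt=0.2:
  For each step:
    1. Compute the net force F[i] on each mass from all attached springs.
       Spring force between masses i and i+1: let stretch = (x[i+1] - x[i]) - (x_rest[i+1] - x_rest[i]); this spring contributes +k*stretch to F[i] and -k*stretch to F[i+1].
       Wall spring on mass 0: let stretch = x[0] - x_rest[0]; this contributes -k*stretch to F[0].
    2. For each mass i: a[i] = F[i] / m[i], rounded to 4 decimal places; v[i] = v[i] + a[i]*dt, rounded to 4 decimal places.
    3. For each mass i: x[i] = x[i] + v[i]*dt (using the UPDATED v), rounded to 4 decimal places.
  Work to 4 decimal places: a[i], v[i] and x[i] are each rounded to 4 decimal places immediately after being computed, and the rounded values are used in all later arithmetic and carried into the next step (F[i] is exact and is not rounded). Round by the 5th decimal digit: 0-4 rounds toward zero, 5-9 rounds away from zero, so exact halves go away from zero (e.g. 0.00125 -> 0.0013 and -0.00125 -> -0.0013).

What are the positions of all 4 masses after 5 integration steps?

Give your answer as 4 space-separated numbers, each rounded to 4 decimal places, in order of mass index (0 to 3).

Step 0: x=[3.0000 6.0000 10.0000 17.0000] v=[0.0000 0.0000 0.0000 0.0000]
Step 1: x=[3.0000 6.1600 10.4800 16.5200] v=[0.0000 0.8000 2.4000 -2.4000]
Step 2: x=[3.0256 6.5056 11.2352 15.7136] v=[0.1280 1.7280 3.7760 -4.0320]
Step 3: x=[3.1239 7.0511 11.9502 14.8307] v=[0.4915 2.7277 3.5750 -4.4147]
Step 4: x=[3.3507 7.7521 12.3422 14.1269] v=[1.1341 3.5052 1.9601 -3.5191]
Step 5: x=[3.7456 8.4833 12.2854 13.7775] v=[1.9747 3.6562 -0.2842 -1.7469]

Answer: 3.7456 8.4833 12.2854 13.7775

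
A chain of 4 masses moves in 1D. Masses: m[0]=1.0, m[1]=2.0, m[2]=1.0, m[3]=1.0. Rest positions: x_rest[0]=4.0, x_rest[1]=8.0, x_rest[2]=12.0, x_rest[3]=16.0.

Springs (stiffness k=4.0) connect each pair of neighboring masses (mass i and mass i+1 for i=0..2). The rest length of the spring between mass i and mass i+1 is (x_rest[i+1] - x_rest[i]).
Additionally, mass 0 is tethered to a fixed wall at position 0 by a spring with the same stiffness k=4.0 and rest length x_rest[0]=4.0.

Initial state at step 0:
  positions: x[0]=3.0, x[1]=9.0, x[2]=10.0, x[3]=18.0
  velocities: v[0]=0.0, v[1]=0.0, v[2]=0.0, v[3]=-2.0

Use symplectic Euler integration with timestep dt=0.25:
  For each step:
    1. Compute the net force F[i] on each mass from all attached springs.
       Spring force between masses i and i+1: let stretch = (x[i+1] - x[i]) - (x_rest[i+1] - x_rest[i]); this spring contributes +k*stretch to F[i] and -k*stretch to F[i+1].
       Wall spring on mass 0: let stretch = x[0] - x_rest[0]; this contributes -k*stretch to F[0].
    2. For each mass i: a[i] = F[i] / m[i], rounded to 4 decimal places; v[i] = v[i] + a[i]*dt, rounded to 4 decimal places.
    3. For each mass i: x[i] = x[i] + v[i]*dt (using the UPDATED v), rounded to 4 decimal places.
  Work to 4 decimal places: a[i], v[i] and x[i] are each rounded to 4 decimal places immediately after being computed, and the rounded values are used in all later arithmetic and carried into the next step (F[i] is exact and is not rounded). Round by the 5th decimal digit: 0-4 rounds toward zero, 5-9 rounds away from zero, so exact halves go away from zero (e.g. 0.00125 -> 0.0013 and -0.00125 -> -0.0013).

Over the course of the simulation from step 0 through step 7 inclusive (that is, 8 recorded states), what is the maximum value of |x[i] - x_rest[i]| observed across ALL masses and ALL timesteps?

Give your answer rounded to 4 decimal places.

Answer: 3.4544

Derivation:
Step 0: x=[3.0000 9.0000 10.0000 18.0000] v=[0.0000 0.0000 0.0000 -2.0000]
Step 1: x=[3.7500 8.3750 11.7500 16.5000] v=[3.0000 -2.5000 7.0000 -6.0000]
Step 2: x=[4.7188 7.5938 13.8438 14.8125] v=[3.8750 -3.1250 8.3750 -6.7500]
Step 3: x=[5.2266 7.2344 14.6172 13.8828] v=[2.0312 -1.4375 3.0937 -3.7187]
Step 4: x=[4.9297 7.5469 13.3613 14.1367] v=[-1.1876 1.2500 -5.0235 1.0157]
Step 5: x=[4.0547 8.2591 10.8457 15.1968] v=[-3.5001 2.8486 -10.0625 4.2403]
Step 6: x=[3.2171 8.7690 8.7712 16.1691] v=[-3.3504 2.0397 -8.2980 3.8892]
Step 7: x=[2.9632 8.5852 8.5456 16.2919] v=[-1.0156 -0.7352 -0.9023 0.4913]
Max displacement = 3.4544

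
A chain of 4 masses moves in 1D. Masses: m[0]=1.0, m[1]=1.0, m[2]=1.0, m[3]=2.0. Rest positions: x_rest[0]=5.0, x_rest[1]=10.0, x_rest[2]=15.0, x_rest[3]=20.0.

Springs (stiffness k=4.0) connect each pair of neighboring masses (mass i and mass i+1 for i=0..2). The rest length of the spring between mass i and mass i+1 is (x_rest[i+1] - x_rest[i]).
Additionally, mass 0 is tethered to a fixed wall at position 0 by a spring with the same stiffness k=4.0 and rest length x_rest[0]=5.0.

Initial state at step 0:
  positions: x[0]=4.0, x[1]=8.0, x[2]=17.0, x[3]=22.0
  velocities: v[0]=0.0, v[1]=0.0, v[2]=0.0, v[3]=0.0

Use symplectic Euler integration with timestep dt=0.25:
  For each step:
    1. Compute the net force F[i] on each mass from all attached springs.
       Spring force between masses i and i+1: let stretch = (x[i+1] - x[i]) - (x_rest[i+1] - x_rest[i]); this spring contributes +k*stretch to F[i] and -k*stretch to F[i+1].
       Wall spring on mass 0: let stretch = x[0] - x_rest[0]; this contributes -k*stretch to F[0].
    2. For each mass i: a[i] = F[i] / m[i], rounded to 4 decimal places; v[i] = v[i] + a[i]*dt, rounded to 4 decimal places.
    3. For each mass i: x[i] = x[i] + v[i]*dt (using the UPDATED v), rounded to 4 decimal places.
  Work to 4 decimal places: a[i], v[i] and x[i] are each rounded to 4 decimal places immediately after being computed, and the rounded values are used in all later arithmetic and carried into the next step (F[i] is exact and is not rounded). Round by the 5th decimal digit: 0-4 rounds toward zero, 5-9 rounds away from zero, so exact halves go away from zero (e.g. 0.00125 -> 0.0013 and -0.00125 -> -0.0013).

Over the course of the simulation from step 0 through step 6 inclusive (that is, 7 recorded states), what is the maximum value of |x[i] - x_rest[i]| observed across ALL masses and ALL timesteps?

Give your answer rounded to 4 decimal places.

Step 0: x=[4.0000 8.0000 17.0000 22.0000] v=[0.0000 0.0000 0.0000 0.0000]
Step 1: x=[4.0000 9.2500 16.0000 22.0000] v=[0.0000 5.0000 -4.0000 0.0000]
Step 2: x=[4.3125 10.8750 14.8125 21.8750] v=[1.2500 6.5000 -4.7500 -0.5000]
Step 3: x=[5.1875 11.8438 14.4063 21.4922] v=[3.5000 3.8750 -1.6250 -1.5313]
Step 4: x=[6.4297 11.7891 15.1309 20.8486] v=[4.9688 -0.2188 2.8984 -2.5743]
Step 5: x=[7.4043 11.2300 16.4495 20.1153] v=[3.8985 -2.2364 5.2743 -2.9332]
Step 6: x=[7.4843 11.0194 17.3797 19.5488] v=[0.3199 -0.8426 3.7206 -2.2661]
Max displacement = 2.4843

Answer: 2.4843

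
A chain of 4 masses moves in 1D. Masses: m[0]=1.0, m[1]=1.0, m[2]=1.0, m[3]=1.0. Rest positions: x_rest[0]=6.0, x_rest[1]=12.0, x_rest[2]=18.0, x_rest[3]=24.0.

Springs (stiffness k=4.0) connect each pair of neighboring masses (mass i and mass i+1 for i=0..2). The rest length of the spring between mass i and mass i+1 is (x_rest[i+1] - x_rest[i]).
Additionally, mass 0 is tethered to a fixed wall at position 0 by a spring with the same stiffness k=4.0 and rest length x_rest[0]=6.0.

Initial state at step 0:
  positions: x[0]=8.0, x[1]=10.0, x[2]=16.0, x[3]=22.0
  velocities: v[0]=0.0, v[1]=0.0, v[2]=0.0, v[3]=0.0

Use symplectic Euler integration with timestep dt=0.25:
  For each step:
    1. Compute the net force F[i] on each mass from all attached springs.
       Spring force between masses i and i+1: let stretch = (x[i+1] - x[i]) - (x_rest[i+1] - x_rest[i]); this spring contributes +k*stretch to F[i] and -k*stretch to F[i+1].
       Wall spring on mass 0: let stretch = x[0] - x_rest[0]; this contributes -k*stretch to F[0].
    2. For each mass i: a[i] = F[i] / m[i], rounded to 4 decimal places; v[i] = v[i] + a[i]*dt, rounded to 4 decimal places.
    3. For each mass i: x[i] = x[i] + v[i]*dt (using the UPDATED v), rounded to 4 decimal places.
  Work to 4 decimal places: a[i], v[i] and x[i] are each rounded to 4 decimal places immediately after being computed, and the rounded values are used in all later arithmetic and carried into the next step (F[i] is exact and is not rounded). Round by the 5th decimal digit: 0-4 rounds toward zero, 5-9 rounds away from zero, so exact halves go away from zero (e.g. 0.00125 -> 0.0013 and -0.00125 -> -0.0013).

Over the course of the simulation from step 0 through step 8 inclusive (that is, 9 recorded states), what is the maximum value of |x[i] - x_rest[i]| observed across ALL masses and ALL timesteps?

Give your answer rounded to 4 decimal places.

Answer: 2.7187

Derivation:
Step 0: x=[8.0000 10.0000 16.0000 22.0000] v=[0.0000 0.0000 0.0000 0.0000]
Step 1: x=[6.5000 11.0000 16.0000 22.0000] v=[-6.0000 4.0000 0.0000 0.0000]
Step 2: x=[4.5000 12.1250 16.2500 22.0000] v=[-8.0000 4.5000 1.0000 0.0000]
Step 3: x=[3.2813 12.3750 16.9063 22.0625] v=[-4.8750 1.0000 2.6250 0.2500]
Step 4: x=[3.5157 11.4844 17.7188 22.3360] v=[0.9374 -3.5624 3.2499 1.0938]
Step 5: x=[4.8633 10.1602 18.1270 22.9552] v=[5.3904 -5.2967 1.6327 2.4766]
Step 6: x=[6.3193 9.5035 17.7505 23.8673] v=[5.8240 -2.6268 -1.5059 3.6484]
Step 7: x=[6.9915 10.1125 16.8415 24.7502] v=[2.6889 2.4360 -3.6361 3.5316]
Step 8: x=[6.6961 11.6235 16.2274 25.1559] v=[-1.1816 6.0440 -2.4564 1.6229]
Max displacement = 2.7187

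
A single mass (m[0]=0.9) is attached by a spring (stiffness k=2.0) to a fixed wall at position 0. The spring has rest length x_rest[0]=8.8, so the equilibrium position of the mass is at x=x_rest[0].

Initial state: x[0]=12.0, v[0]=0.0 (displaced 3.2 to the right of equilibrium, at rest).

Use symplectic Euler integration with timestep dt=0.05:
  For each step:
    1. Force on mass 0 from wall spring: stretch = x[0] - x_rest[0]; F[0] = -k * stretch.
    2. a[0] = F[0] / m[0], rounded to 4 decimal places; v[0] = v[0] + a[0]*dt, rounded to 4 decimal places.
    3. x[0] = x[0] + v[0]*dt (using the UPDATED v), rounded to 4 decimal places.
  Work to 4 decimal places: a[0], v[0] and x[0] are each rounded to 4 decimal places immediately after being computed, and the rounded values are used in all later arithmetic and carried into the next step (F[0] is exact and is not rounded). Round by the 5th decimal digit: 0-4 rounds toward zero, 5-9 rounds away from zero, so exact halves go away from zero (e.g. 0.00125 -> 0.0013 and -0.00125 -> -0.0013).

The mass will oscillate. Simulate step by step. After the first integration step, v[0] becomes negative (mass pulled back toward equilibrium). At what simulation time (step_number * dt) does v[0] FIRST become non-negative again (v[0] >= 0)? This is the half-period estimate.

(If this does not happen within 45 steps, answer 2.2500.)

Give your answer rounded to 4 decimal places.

Answer: 2.1500

Derivation:
Step 0: x=[12.0000] v=[0.0000]
Step 1: x=[11.9822] v=[-0.3556]
Step 2: x=[11.9467] v=[-0.7092]
Step 3: x=[11.8938] v=[-1.0588]
Step 4: x=[11.8237] v=[-1.4026]
Step 5: x=[11.7368] v=[-1.7386]
Step 6: x=[11.6336] v=[-2.0649]
Step 7: x=[11.5146] v=[-2.3797]
Step 8: x=[11.3805] v=[-2.6813]
Step 9: x=[11.2321] v=[-2.9680]
Step 10: x=[11.0702] v=[-3.2382]
Step 11: x=[10.8957] v=[-3.4904]
Step 12: x=[10.7095] v=[-3.7233]
Step 13: x=[10.5127] v=[-3.9355]
Step 14: x=[10.3064] v=[-4.1258]
Step 15: x=[10.0917] v=[-4.2932]
Step 16: x=[9.8699] v=[-4.4367]
Step 17: x=[9.6421] v=[-4.5556]
Step 18: x=[9.4096] v=[-4.6492]
Step 19: x=[9.1738] v=[-4.7169]
Step 20: x=[8.9359] v=[-4.7584]
Step 21: x=[8.6972] v=[-4.7735]
Step 22: x=[8.4591] v=[-4.7621]
Step 23: x=[8.2229] v=[-4.7242]
Step 24: x=[7.9899] v=[-4.6601]
Step 25: x=[7.7614] v=[-4.5701]
Step 26: x=[7.5387] v=[-4.4547]
Step 27: x=[7.3230] v=[-4.3146]
Step 28: x=[7.1155] v=[-4.1505]
Step 29: x=[6.9173] v=[-3.9633]
Step 30: x=[6.7296] v=[-3.7541]
Step 31: x=[6.5534] v=[-3.5241]
Step 32: x=[6.3897] v=[-3.2745]
Step 33: x=[6.2394] v=[-3.0067]
Step 34: x=[6.1033] v=[-2.7222]
Step 35: x=[5.9822] v=[-2.4226]
Step 36: x=[5.8767] v=[-2.1095]
Step 37: x=[5.7875] v=[-1.7847]
Step 38: x=[5.7150] v=[-1.4500]
Step 39: x=[5.6596] v=[-1.1072]
Step 40: x=[5.6217] v=[-0.7583]
Step 41: x=[5.6014] v=[-0.4052]
Step 42: x=[5.5989] v=[-0.0498]
Step 43: x=[5.6142] v=[0.3059]
First v>=0 after going negative at step 43, time=2.1500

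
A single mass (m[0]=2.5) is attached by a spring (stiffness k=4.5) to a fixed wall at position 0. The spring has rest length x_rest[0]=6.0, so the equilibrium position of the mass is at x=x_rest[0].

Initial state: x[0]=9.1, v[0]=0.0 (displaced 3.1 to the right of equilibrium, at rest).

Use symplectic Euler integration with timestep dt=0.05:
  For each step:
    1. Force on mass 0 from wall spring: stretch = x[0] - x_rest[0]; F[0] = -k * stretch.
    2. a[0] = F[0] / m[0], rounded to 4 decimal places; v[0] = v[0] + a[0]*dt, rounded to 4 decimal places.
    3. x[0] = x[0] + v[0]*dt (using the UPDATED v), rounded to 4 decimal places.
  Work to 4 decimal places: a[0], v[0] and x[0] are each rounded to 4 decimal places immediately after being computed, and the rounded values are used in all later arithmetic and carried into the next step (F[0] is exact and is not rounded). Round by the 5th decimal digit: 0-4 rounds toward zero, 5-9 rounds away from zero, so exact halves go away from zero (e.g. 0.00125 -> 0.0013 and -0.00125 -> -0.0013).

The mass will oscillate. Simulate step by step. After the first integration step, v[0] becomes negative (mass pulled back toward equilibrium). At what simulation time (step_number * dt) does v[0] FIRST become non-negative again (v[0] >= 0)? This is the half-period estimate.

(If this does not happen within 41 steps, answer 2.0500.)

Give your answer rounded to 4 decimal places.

Step 0: x=[9.1000] v=[0.0000]
Step 1: x=[9.0861] v=[-0.2790]
Step 2: x=[9.0583] v=[-0.5568]
Step 3: x=[9.0167] v=[-0.8320]
Step 4: x=[8.9615] v=[-1.1035]
Step 5: x=[8.8930] v=[-1.3700]
Step 6: x=[8.8115] v=[-1.6304]
Step 7: x=[8.7173] v=[-1.8834]
Step 8: x=[8.6109] v=[-2.1280]
Step 9: x=[8.4928] v=[-2.3630]
Step 10: x=[8.3634] v=[-2.5874]
Step 11: x=[8.2234] v=[-2.8001]
Step 12: x=[8.0734] v=[-3.0002]
Step 13: x=[7.9141] v=[-3.1868]
Step 14: x=[7.7461] v=[-3.3591]
Step 15: x=[7.5703] v=[-3.5163]
Step 16: x=[7.3874] v=[-3.6576]
Step 17: x=[7.1983] v=[-3.7825]
Step 18: x=[7.0038] v=[-3.8903]
Step 19: x=[6.8048] v=[-3.9806]
Step 20: x=[6.6022] v=[-4.0530]
Step 21: x=[6.3968] v=[-4.1072]
Step 22: x=[6.1897] v=[-4.1429]
Step 23: x=[5.9817] v=[-4.1600]
Step 24: x=[5.7738] v=[-4.1584]
Step 25: x=[5.5669] v=[-4.1380]
Step 26: x=[5.3620] v=[-4.0990]
Step 27: x=[5.1599] v=[-4.0416]
Step 28: x=[4.9616] v=[-3.9660]
Step 29: x=[4.7680] v=[-3.8725]
Step 30: x=[4.5799] v=[-3.7616]
Step 31: x=[4.3982] v=[-3.6338]
Step 32: x=[4.2237] v=[-3.4896]
Step 33: x=[4.0572] v=[-3.3297]
Step 34: x=[3.8995] v=[-3.1549]
Step 35: x=[3.7512] v=[-2.9659]
Step 36: x=[3.6130] v=[-2.7635]
Step 37: x=[3.4856] v=[-2.5487]
Step 38: x=[3.3695] v=[-2.3224]
Step 39: x=[3.2652] v=[-2.0857]
Step 40: x=[3.1732] v=[-1.8396]
Step 41: x=[3.0939] v=[-1.5852]
v[0] did not become non-negative within 41 steps; using fallback time=2.0500

Answer: 2.0500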